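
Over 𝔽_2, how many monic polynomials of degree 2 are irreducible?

1

Gauss's count: N_{2}(2) = (1/2) Σ_{d|2} μ(2/d)·2^d.
Divisors of 2: 1, 2; μ(2/d) for each: -1, 1.
Σ = − 2^1 + 2^2 = 2.
N = 2/2 = 1.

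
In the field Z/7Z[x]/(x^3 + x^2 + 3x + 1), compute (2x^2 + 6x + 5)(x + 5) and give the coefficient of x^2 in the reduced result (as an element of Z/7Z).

Multiply in Z/7Z[x]: (2x^2 + 6x + 5)·(x + 5) = 2x^3 + 2x^2 + 4.
Reduce using x^3 ≡ 6x^2 + 4x + 6 (mod x^3 + x^2 + 3x + 1).
Reduced: x + 2.

0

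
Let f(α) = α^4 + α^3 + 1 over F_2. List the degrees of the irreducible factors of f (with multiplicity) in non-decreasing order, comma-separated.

4

Roots in F_2: f(0) = 1; f(1) = 1.
Complete factorization: f(α) = (α^4 + α^3 + 1).
Factor degrees with multiplicity: 4 = 4.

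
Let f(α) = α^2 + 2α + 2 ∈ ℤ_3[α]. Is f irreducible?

Yes

Check for roots in ℤ_3: f(0) = 2; f(1) = 2; f(2) = 1.
No roots. A degree-2 polynomial over a field with no linear factor is irreducible.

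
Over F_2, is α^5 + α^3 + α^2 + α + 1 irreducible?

Write P(α) = α^5 + α^3 + α^2 + α + 1.
Check for roots in F_2: P(0) = 1; P(1) = 1.
No roots, so no linear factors.
Monic irreducibles of degree 2 over GF(2): α^2 + α + 1.
None of them divide P (all give nonzero remainder).
No irreducible factor of degree ≤ 2 exists, so P is irreducible over GF(2).

Yes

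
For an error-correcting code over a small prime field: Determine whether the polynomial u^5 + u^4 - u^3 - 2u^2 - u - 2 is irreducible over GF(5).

Write m(u) = u^5 + u^4 - u^3 - 2u^2 - u - 2.
Check for roots in GF(5): m(0) = 3; m(1) = 1; m(2) = 3; m(3) = 4; m(4) = 3.
No roots, so no linear factors.
Degree-2 irreducible divisors: test the 10 monic irreducibles of degree 2 over GF(5).
None of them divide m (all give nonzero remainder).
No irreducible factor of degree ≤ 2 exists, so m is irreducible over GF(5).

Yes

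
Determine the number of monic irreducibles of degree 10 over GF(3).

5880

x^(3^10) − x is the product of all monic irreducibles of degree dividing 10; Möbius inversion gives N = (1/10) Σ μ(10/d)·3^d.
Divisors of 10: 1, 2, 5, 10; μ(10/d) for each: 1, -1, -1, 1.
Σ = 3^1 − 3^2 − 3^5 + 3^10 = 58800.
N = 58800/10 = 5880.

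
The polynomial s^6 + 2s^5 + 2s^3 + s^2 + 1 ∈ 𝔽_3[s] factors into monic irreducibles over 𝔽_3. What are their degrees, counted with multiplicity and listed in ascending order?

6

Write f(s) = s^6 + 2s^5 + 2s^3 + s^2 + 1.
Roots in 𝔽_3: f(0) = 1; f(1) = 1; f(2) = 2.
Complete factorization: f(s) = (s^6 + 2s^5 + 2s^3 + s^2 + 1).
Factor degrees with multiplicity: 6 = 6.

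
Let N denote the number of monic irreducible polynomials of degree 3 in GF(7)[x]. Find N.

The number of monic irreducibles of degree 3 over GF(7) is (1/3)·Σ_{d∣3} μ(3/d) 7^d.
Divisors of 3: 1, 3; μ(3/d) for each: -1, 1.
Σ = − 7^1 + 7^3 = 336.
N = 336/3 = 112.

112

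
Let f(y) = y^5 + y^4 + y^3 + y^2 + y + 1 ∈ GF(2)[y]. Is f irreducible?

Check for roots in GF(2): f(0) = 1; f(1) = 0 → root.
f(1) = 0, so (y − 1) divides f(y); f is reducible.

No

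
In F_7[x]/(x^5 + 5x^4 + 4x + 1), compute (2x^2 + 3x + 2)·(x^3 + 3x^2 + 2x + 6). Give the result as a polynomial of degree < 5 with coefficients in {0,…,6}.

Multiply in F_7[x]: (2x^2 + 3x + 2)·(x^3 + 3x^2 + 2x + 6) = 2x^5 + 2x^4 + x^3 + 3x^2 + x + 5.
Reduce using x^5 ≡ 2x^4 + 3x + 6 (mod x^5 + 5x^4 + 4x + 1).
Reduced: 6x^4 + x^3 + 3x^2 + 3.

6x^4 + x^3 + 3x^2 + 3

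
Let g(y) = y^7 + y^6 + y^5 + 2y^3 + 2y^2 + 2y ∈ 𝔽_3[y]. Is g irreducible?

No

Check for roots in 𝔽_3: g(0) = 0 → root; g(1) = 0 → root; g(2) = 0 → root.
g(0) = 0, so (y) divides g(y); g is reducible.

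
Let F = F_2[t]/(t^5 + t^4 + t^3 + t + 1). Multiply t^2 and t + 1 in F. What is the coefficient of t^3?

Multiply in F_2[t]: (t^2)·(t + 1) = t^3 + t^2.
Reduced: t^3 + t^2.

1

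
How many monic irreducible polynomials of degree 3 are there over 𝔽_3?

The number of monic irreducibles of degree 3 over GF(3) is (1/3)·Σ_{d∣3} μ(3/d) 3^d.
Divisors of 3: 1, 3; μ(3/d) for each: -1, 1.
Σ = − 3^1 + 3^3 = 24.
N = 24/3 = 8.

8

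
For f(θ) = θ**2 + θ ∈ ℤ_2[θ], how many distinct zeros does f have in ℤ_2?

2

Evaluate at each of the 2 elements of ℤ_2:
f(0) = 0 → root; f(1) = 0 → root.
Roots: {0, 1}.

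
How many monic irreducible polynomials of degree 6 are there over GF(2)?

9

Gauss's count: N_{2}(6) = (1/6) Σ_{d|6} μ(6/d)·2^d.
Divisors of 6: 1, 2, 3, 6; μ(6/d) for each: 1, -1, -1, 1.
Σ = 2^1 − 2^2 − 2^3 + 2^6 = 54.
N = 54/6 = 9.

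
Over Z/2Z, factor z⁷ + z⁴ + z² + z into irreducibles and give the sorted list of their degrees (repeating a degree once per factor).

Write h(z) = z⁷ + z⁴ + z² + z.
Roots in Z/2Z: h(0) = 0 → root; h(1) = 0 → root.
Linear factors from roots: (z), (z + 1).
Complete factorization: h(z) = (z)·(z + 1)^3·(z³ + z² + 1).
Factor degrees with multiplicity: 1 + 1 + 1 + 1 + 3 = 7.

1, 1, 1, 1, 3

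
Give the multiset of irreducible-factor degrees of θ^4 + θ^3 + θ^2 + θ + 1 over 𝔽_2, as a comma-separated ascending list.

Write h(θ) = θ^4 + θ^3 + θ^2 + θ + 1.
Roots in 𝔽_2: h(0) = 1; h(1) = 1.
Complete factorization: h(θ) = (θ^4 + θ^3 + θ^2 + θ + 1).
Factor degrees with multiplicity: 4 = 4.

4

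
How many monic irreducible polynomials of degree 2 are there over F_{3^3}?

351

The number of monic irreducibles of degree 2 over GF(27) is (1/2)·Σ_{d∣2} μ(2/d) 27^d.
Divisors of 2: 1, 2; μ(2/d) for each: -1, 1.
Σ = − 27^1 + 27^2 = 702.
N = 702/2 = 351.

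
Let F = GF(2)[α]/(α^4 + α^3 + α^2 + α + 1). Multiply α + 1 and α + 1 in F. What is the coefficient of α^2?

1

Multiply in GF(2)[α]: (α + 1)·(α + 1) = α^2 + 1.
Reduced: α^2 + 1.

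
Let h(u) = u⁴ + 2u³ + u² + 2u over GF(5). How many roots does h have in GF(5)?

Evaluate at each of the 5 elements of GF(5):
h(0) = 0 → root; h(1) = 1; h(2) = 0 → root; h(3) = 0 → root; h(4) = 3.
Roots: {0, 2, 3}.

3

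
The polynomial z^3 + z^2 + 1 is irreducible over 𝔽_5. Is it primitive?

No

Write f(z) = z^3 + z^2 + 1.
|GF(5^3)^×| = 5^3 − 1 = 124. Prime factorization: 124 = 2^2·31.
f is primitive ⇔ z has order 124 in GF(5)[z]/(f), i.e. z^(124/q) ≠ 1 for each prime q | 124.
z^(62) mod f = 1
z^(4) mod f = z^2 + 4z + 1.
Since z^(62) = 1, the order of z divides 62 < 124; not primitive.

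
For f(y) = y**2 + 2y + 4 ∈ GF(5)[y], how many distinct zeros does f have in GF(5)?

0

Evaluate at each of the 5 elements of GF(5):
f(0) = 4; f(1) = 2; f(2) = 2; f(3) = 4; f(4) = 3.
No element is a root.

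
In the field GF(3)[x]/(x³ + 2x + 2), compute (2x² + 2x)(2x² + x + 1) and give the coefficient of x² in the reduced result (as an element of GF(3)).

Multiply in GF(3)[x]: (2x² + 2x)·(2x² + x + 1) = x⁴ + x² + 2x.
Reduce using x³ ≡ x + 1 (mod x³ + 2x + 2).
Reduced: 2x².

2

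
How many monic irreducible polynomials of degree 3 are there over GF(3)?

By the necklace-counting formula, N_3(3) = (1/3) Σ_{d|3} μ(3/d)·3^d.
Divisors of 3: 1, 3; μ(3/d) for each: -1, 1.
Σ = − 3^1 + 3^3 = 24.
N = 24/3 = 8.

8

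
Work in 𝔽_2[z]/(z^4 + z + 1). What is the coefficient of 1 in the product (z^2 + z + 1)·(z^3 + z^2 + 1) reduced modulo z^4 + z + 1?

Multiply in 𝔽_2[z]: (z^2 + z + 1)·(z^3 + z^2 + 1) = z^5 + z + 1.
Reduce using z^4 ≡ z + 1 (mod z^4 + z + 1).
Reduced: z^2 + 1.

1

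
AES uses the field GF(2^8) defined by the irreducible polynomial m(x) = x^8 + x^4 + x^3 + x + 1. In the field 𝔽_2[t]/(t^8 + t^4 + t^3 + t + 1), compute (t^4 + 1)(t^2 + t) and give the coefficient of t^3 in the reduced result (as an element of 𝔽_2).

0

Multiply in 𝔽_2[t]: (t^4 + 1)·(t^2 + t) = t^6 + t^5 + t^2 + t.
Reduced: t^6 + t^5 + t^2 + t.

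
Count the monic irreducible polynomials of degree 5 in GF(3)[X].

The number of monic irreducibles of degree 5 over GF(3) is (1/5)·Σ_{d∣5} μ(5/d) 3^d.
Divisors of 5: 1, 5; μ(5/d) for each: -1, 1.
Σ = − 3^1 + 3^5 = 240.
N = 240/5 = 48.

48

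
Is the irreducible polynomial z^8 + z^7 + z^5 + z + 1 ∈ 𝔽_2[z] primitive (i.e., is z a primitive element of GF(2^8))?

No

Write f(z) = z^8 + z^7 + z^5 + z + 1.
|GF(2^8)^×| = 2^8 − 1 = 255. Prime factorization: 255 = 3·5·17.
f is primitive ⇔ z has order 255 in GF(2)[z]/(f), i.e. z^(255/q) ≠ 1 for each prime q | 255.
z^(85) mod f = 1
z^(51) mod f = z^6 + z^4 + z^3 + z.
z^(15) mod f = z^5 + z^4 + z^3.
Since z^(85) = 1, the order of z divides 85 < 255; not primitive.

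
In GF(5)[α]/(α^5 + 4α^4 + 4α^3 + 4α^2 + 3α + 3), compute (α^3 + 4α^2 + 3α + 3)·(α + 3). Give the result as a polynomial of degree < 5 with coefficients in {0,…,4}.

Multiply in GF(5)[α]: (α^3 + 4α^2 + 3α + 3)·(α + 3) = α^4 + 2α^3 + 2α + 4.
Reduced: α^4 + 2α^3 + 2α + 4.

α^4 + 2α^3 + 2α + 4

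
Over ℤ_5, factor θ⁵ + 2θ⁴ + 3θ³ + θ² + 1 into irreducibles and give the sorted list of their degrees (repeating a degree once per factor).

1, 2, 2

Write g(θ) = θ⁵ + 2θ⁴ + 3θ³ + θ² + 1.
Roots in ℤ_5: g(0) = 1; g(1) = 3; g(2) = 3; g(3) = 1; g(4) = 0 → root.
Linear factors from roots: (θ + 1).
Complete factorization: g(θ) = (θ + 1)·(θ² + 3θ + 4)^2.
Factor degrees with multiplicity: 1 + 2 + 2 = 5.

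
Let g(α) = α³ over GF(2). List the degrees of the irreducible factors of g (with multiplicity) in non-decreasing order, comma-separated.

Roots in GF(2): g(0) = 0 → root; g(1) = 1.
Linear factors from roots: (α).
Complete factorization: g(α) = (α)^3.
Factor degrees with multiplicity: 1 + 1 + 1 = 3.

1, 1, 1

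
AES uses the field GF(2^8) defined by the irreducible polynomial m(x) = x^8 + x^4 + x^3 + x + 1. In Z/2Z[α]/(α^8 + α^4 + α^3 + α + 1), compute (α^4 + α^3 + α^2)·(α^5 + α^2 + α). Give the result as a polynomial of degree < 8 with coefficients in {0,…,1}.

Multiply in Z/2Z[α]: (α^4 + α^3 + α^2)·(α^5 + α^2 + α) = α^9 + α^8 + α^7 + α^6 + α^3.
Reduce using α^8 ≡ α^4 + α^3 + α + 1 (mod α^8 + α^4 + α^3 + α + 1).
Reduced: α^7 + α^6 + α^5 + α^2 + 1.

α^7 + α^6 + α^5 + α^2 + 1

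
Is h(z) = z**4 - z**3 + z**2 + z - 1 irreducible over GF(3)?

Check for roots in GF(3): h(0) = 2; h(1) = 1; h(2) = 1.
No roots, so no linear factors.
Monic irreducibles of degree 2 over GF(3): z**2 + 1, z**2 + z - 1, z**2 - z - 1.
None of them divide h (all give nonzero remainder).
No irreducible factor of degree ≤ 2 exists, so h is irreducible over GF(3).

Yes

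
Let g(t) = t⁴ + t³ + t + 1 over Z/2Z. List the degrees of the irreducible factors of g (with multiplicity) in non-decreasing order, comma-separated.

Roots in Z/2Z: g(0) = 1; g(1) = 0 → root.
Linear factors from roots: (t + 1).
Complete factorization: g(t) = (t + 1)^2·(t² + t + 1).
Factor degrees with multiplicity: 1 + 1 + 2 = 4.

1, 1, 2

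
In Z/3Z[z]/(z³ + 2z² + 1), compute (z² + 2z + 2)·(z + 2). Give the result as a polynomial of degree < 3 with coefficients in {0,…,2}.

Multiply in Z/3Z[z]: (z² + 2z + 2)·(z + 2) = z³ + z² + 1.
Reduce using z³ ≡ z² + 2 (mod z³ + 2z² + 1).
Reduced: 2z².

2z^2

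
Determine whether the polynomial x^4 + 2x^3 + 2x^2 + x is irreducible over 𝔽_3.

No

Write m(x) = x^4 + 2x^3 + 2x^2 + x.
Check for roots in 𝔽_3: m(0) = 0 → root; m(1) = 0 → root; m(2) = 0 → root.
m(0) = 0, so (x) divides m(x); m is reducible.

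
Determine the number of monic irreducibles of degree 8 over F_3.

x^(3^8) − x is the product of all monic irreducibles of degree dividing 8; Möbius inversion gives N = (1/8) Σ μ(8/d)·3^d.
Divisors of 8: 1, 2, 4, 8; μ(8/d) for each: 0, 0, -1, 1.
Σ = − 3^4 + 3^8 = 6480.
N = 6480/8 = 810.

810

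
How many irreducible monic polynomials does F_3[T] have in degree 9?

2184

Gauss's count: N_{3}(9) = (1/9) Σ_{d|9} μ(9/d)·3^d.
Divisors of 9: 1, 3, 9; μ(9/d) for each: 0, -1, 1.
Σ = − 3^3 + 3^9 = 19656.
N = 19656/9 = 2184.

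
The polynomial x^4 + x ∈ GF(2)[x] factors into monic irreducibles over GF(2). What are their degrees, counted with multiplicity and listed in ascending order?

Write f(x) = x^4 + x.
Roots in GF(2): f(0) = 0 → root; f(1) = 0 → root.
Linear factors from roots: (x), (x + 1).
Complete factorization: f(x) = (x)·(x + 1)·(x^2 + x + 1).
Factor degrees with multiplicity: 1 + 1 + 2 = 4.

1, 1, 2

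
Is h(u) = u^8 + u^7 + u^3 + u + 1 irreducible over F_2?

Yes

Check for roots in F_2: h(0) = 1; h(1) = 1.
No roots, so no linear factors.
Monic irreducibles of degree 2 over GF(2): u^2 + u + 1.
None of them divide h (all give nonzero remainder).
Monic irreducibles of degree 3 over GF(2): u^3 + u + 1, u^3 + u^2 + 1.
None of them divide h (all give nonzero remainder).
Monic irreducibles of degree 4 over GF(2): u^4 + u + 1, u^4 + u^3 + 1, u^4 + u^3 + u^2 + u + 1.
None of them divide h (all give nonzero remainder).
No irreducible factor of degree ≤ 4 exists, so h is irreducible over GF(2).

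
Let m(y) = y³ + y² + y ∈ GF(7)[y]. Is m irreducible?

Check for roots in GF(7): m(0) = 0 → root; m(1) = 3; m(2) = 0 → root; m(3) = 4; m(4) = 0 → root; m(5) = 1; m(6) = 6.
m(0) = 0, so (y) divides m(y); m is reducible.

No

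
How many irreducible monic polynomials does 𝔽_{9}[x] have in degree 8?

By the necklace-counting formula, N_9(8) = (1/8) Σ_{d|8} μ(8/d)·9^d.
Divisors of 8: 1, 2, 4, 8; μ(8/d) for each: 0, 0, -1, 1.
Σ = − 9^4 + 9^8 = 43040160.
N = 43040160/8 = 5380020.

5380020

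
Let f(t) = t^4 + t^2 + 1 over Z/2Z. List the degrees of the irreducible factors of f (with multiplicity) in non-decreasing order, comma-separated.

Roots in Z/2Z: f(0) = 1; f(1) = 1.
Complete factorization: f(t) = (t^2 + t + 1)^2.
Factor degrees with multiplicity: 2 + 2 = 4.

2, 2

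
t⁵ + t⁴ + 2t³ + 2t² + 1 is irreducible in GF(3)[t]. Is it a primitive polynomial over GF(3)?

Write f(t) = t⁵ + t⁴ + 2t³ + 2t² + 1.
|GF(3^5)^×| = 3^5 − 1 = 242. Prime factorization: 242 = 2·11^2.
f is primitive ⇔ t has order 242 in GF(3)[t]/(f), i.e. t^(242/q) ≠ 1 for each prime q | 242.
t^(121) mod f = 2.
t^(22) mod f = t⁴ + 2t + 1.
None equal 1, so t has full order 242; f is primitive.

Yes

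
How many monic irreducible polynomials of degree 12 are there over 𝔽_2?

x^(2^12) − x is the product of all monic irreducibles of degree dividing 12; Möbius inversion gives N = (1/12) Σ μ(12/d)·2^d.
Divisors of 12: 1, 2, 3, 4, 6, 12; μ(12/d) for each: 0, 1, 0, -1, -1, 1.
Σ = 2^2 − 2^4 − 2^6 + 2^12 = 4020.
N = 4020/12 = 335.

335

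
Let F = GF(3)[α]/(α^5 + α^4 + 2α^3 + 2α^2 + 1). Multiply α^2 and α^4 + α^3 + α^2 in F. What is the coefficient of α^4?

Multiply in GF(3)[α]: (α^2)·(α^4 + α^3 + α^2) = α^6 + α^5 + α^4.
Reduce using α^5 ≡ 2α^4 + α^3 + α^2 + 2 (mod α^5 + α^4 + 2α^3 + 2α^2 + 1).
Reduced: 2α^4 + α^3 + 2α.

2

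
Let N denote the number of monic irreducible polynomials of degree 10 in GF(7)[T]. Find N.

28245840

x^(7^10) − x is the product of all monic irreducibles of degree dividing 10; Möbius inversion gives N = (1/10) Σ μ(10/d)·7^d.
Divisors of 10: 1, 2, 5, 10; μ(10/d) for each: 1, -1, -1, 1.
Σ = 7^1 − 7^2 − 7^5 + 7^10 = 282458400.
N = 282458400/10 = 28245840.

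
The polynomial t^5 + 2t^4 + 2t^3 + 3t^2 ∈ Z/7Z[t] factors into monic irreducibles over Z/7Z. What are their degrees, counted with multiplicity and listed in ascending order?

1, 1, 3

Write f(t) = t^5 + 2t^4 + 2t^3 + 3t^2.
Linear factors from roots: (t).
Complete factorization: f(t) = (t)^2·(t^3 + 2t^2 + 2t + 3).
Factor degrees with multiplicity: 1 + 1 + 3 = 5.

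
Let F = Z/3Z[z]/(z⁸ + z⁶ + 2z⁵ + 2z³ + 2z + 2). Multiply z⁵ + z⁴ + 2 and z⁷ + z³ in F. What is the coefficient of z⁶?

1

Multiply in Z/3Z[z]: (z⁵ + z⁴ + 2)·(z⁷ + z³) = z¹² + z¹¹ + z⁸ + 2z³.
Reduce using z⁸ ≡ 2z⁶ + z⁵ + z³ + z + 1 (mod z⁸ + z⁶ + 2z⁵ + 2z³ + 2z + 2).
Reduced: z⁶ + 2z⁴ + 2z³ + 2z².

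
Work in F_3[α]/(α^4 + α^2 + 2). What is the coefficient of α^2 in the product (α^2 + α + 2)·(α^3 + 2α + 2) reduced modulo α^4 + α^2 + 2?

0

Multiply in F_3[α]: (α^2 + α + 2)·(α^3 + 2α + 2) = α^5 + α^4 + α^3 + α^2 + 1.
Reduce using α^4 ≡ 2α^2 + 1 (mod α^4 + α^2 + 2).
Reduced: α + 2.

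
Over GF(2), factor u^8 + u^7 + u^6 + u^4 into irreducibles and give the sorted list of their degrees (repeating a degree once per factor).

Write f(u) = u^8 + u^7 + u^6 + u^4.
Roots in GF(2): f(0) = 0 → root; f(1) = 0 → root.
Linear factors from roots: (u), (u + 1).
Complete factorization: f(u) = (u + 1)·(u)^4·(u^3 + u + 1).
Factor degrees with multiplicity: 1 + 1 + 1 + 1 + 1 + 3 = 8.

1, 1, 1, 1, 1, 3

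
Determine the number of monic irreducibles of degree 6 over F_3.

116

By the necklace-counting formula, N_3(6) = (1/6) Σ_{d|6} μ(6/d)·3^d.
Divisors of 6: 1, 2, 3, 6; μ(6/d) for each: 1, -1, -1, 1.
Σ = 3^1 − 3^2 − 3^3 + 3^6 = 696.
N = 696/6 = 116.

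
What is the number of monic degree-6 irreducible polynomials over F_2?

The number of monic irreducibles of degree 6 over GF(2) is (1/6)·Σ_{d∣6} μ(6/d) 2^d.
Divisors of 6: 1, 2, 3, 6; μ(6/d) for each: 1, -1, -1, 1.
Σ = 2^1 − 2^2 − 2^3 + 2^6 = 54.
N = 54/6 = 9.

9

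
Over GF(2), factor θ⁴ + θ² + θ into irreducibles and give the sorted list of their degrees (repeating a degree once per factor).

1, 3

Write h(θ) = θ⁴ + θ² + θ.
Roots in GF(2): h(0) = 0 → root; h(1) = 1.
Linear factors from roots: (θ).
Complete factorization: h(θ) = (θ)·(θ³ + θ + 1).
Factor degrees with multiplicity: 1 + 3 = 4.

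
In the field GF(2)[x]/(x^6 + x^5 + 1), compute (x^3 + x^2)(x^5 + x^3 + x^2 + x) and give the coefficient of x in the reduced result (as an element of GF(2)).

0

Multiply in GF(2)[x]: (x^3 + x^2)·(x^5 + x^3 + x^2 + x) = x^8 + x^7 + x^6 + x^3.
Reduce using x^6 ≡ x^5 + 1 (mod x^6 + x^5 + 1).
Reduced: x^5 + x^3 + x^2 + 1.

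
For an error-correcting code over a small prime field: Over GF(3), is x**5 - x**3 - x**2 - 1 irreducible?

Write g(x) = x**5 - x**3 - x**2 - 1.
Check for roots in GF(3): g(0) = 2; g(1) = 1; g(2) = 1.
No roots, so no linear factors.
Monic irreducibles of degree 2 over GF(3): x**2 + 1, x**2 + x - 1, x**2 - x - 1.
None of them divide g (all give nonzero remainder).
No irreducible factor of degree ≤ 2 exists, so g is irreducible over GF(3).

Yes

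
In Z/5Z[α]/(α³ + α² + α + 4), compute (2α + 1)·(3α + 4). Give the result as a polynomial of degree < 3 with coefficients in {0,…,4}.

Multiply in Z/5Z[α]: (2α + 1)·(3α + 4) = α² + α + 4.
Reduced: α² + α + 4.

α^2 + α + 4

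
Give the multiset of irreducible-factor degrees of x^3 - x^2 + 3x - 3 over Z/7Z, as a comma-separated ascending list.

1, 1, 1

Write h(x) = x^3 - x^2 + 3x - 3.
Linear factors from roots: (x - 1), (x - 2), (x + 2).
Complete factorization: h(x) = (x + 2)·(x - 2)·(x - 1).
Factor degrees with multiplicity: 1 + 1 + 1 = 3.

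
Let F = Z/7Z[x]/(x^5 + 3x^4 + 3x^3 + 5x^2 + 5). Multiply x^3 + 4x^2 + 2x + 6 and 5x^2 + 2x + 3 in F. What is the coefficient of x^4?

Multiply in Z/7Z[x]: (x^3 + 4x^2 + 2x + 6)·(5x^2 + 2x + 3) = 5x^5 + x^4 + 4x^2 + 4x + 4.
Reduce using x^5 ≡ 4x^4 + 4x^3 + 2x^2 + 2 (mod x^5 + 3x^4 + 3x^3 + 5x^2 + 5).
Reduced: 6x^3 + 4x.

0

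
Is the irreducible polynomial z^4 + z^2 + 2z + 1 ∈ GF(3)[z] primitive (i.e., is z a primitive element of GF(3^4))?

Write f(z) = z^4 + z^2 + 2z + 1.
|GF(3^4)^×| = 3^4 − 1 = 80. Prime factorization: 80 = 2^4·5.
f is primitive ⇔ z has order 80 in GF(3)[z]/(f), i.e. z^(80/q) ≠ 1 for each prime q | 80.
z^(40) mod f = 1
z^(16) mod f = 2z^3 + 2.
Since z^(40) = 1, the order of z divides 40 < 80; not primitive.

No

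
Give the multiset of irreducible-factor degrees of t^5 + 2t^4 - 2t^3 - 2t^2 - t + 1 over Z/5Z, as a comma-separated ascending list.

Write g(t) = t^5 + 2t^4 - 2t^3 - 2t^2 - t + 1.
Roots in Z/5Z: g(0) = 1; g(1) = 4; g(2) = 4; g(3) = 1; g(4) = 3.
Complete factorization: g(t) = (t^5 + 2t^4 - 2t^3 - 2t^2 - t + 1).
Factor degrees with multiplicity: 5 = 5.

5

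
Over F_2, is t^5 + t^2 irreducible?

No

Write f(t) = t^5 + t^2.
Check for roots in F_2: f(0) = 0 → root; f(1) = 0 → root.
f(0) = 0, so (t) divides f(t); f is reducible.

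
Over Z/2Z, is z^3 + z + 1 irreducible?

Yes

Write m(z) = z^3 + z + 1.
Check for roots in Z/2Z: m(0) = 1; m(1) = 1.
No roots. A degree-3 polynomial over a field with no linear factor is irreducible.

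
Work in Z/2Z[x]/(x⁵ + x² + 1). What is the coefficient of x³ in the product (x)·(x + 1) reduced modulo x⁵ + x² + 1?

0

Multiply in Z/2Z[x]: (x)·(x + 1) = x² + x.
Reduced: x² + x.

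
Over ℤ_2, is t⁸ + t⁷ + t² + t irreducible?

Write P(t) = t⁸ + t⁷ + t² + t.
Check for roots in ℤ_2: P(0) = 0 → root; P(1) = 0 → root.
P(0) = 0, so (t) divides P(t); P is reducible.

No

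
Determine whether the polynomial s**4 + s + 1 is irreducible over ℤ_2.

Yes

Write h(s) = s**4 + s + 1.
Check for roots in ℤ_2: h(0) = 1; h(1) = 1.
No roots, so no linear factors.
Monic irreducibles of degree 2 over GF(2): s**2 + s + 1.
None of them divide h (all give nonzero remainder).
No irreducible factor of degree ≤ 2 exists, so h is irreducible over GF(2).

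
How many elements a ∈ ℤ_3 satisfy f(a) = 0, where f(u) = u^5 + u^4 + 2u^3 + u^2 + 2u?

Evaluate at each of the 3 elements of ℤ_3:
f(0) = 0 → root; f(1) = 1; f(2) = 0 → root.
Roots: {0, 2}.

2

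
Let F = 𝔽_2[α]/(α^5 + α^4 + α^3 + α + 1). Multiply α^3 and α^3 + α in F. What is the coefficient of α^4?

1

Multiply in 𝔽_2[α]: (α^3)·(α^3 + α) = α^6 + α^4.
Reduce using α^5 ≡ α^4 + α^3 + α + 1 (mod α^5 + α^4 + α^3 + α + 1).
Reduced: α^4 + α^3 + α^2 + 1.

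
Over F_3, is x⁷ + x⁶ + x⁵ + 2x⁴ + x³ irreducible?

Write g(x) = x⁷ + x⁶ + x⁵ + 2x⁴ + x³.
Check for roots in F_3: g(0) = 0 → root; g(1) = 0 → root; g(2) = 0 → root.
g(0) = 0, so (x) divides g(x); g is reducible.

No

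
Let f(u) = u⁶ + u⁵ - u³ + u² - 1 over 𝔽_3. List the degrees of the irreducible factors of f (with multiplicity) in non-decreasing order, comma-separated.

Roots in 𝔽_3: f(0) = 2; f(1) = 1; f(2) = 1.
Complete factorization: f(u) = (u² + u - 1)·(u⁴ + u² + u + 1).
Factor degrees with multiplicity: 2 + 4 = 6.

2, 4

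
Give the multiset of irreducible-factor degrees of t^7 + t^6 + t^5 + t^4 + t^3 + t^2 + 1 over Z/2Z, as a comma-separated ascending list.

7

Write g(t) = t^7 + t^6 + t^5 + t^4 + t^3 + t^2 + 1.
Roots in Z/2Z: g(0) = 1; g(1) = 1.
Complete factorization: g(t) = (t^7 + t^6 + t^5 + t^4 + t^3 + t^2 + 1).
Factor degrees with multiplicity: 7 = 7.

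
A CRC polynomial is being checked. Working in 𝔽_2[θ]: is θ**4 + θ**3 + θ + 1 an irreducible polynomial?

Write P(θ) = θ**4 + θ**3 + θ + 1.
Check for roots in 𝔽_2: P(0) = 1; P(1) = 0 → root.
P(1) = 0, so (θ − 1) divides P(θ); P is reducible.

No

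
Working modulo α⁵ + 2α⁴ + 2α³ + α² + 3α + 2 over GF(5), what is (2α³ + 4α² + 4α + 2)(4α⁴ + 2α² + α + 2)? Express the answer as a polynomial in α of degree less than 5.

Multiply in GF(5)[α]: (2α³ + 4α² + 4α + 2)·(4α⁴ + 2α² + α + 2) = 3α⁷ + α⁶ + 3α⁴ + α³ + α² + 4.
Reduce using α⁵ ≡ 3α⁴ + 3α³ + 4α² + 2α + 3 (mod α⁵ + 2α⁴ + 2α³ + α² + 3α + 2).
Reduced: 2α⁴ + 4α³ + α² + 3α + 1.

2α^4 + 4α^3 + α^2 + 3α + 1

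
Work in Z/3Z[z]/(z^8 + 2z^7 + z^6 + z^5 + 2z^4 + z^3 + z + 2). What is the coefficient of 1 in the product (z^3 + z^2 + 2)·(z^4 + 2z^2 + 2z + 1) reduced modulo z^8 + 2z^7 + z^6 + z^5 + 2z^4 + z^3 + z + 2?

Multiply in Z/3Z[z]: (z^3 + z^2 + 2)·(z^4 + 2z^2 + 2z + 1) = z^7 + z^6 + 2z^5 + 2z^2 + z + 2.
Reduced: z^7 + z^6 + 2z^5 + 2z^2 + z + 2.

2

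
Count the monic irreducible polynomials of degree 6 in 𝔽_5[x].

The number of monic irreducibles of degree 6 over GF(5) is (1/6)·Σ_{d∣6} μ(6/d) 5^d.
Divisors of 6: 1, 2, 3, 6; μ(6/d) for each: 1, -1, -1, 1.
Σ = 5^1 − 5^2 − 5^3 + 5^6 = 15480.
N = 15480/6 = 2580.

2580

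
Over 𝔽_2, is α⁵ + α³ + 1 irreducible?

Yes

Write m(α) = α⁵ + α³ + 1.
Check for roots in 𝔽_2: m(0) = 1; m(1) = 1.
No roots, so no linear factors.
Monic irreducibles of degree 2 over GF(2): α² + α + 1.
None of them divide m (all give nonzero remainder).
No irreducible factor of degree ≤ 2 exists, so m is irreducible over GF(2).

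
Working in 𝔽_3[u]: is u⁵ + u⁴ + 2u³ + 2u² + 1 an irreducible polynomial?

Yes

Write g(u) = u⁵ + u⁴ + 2u³ + 2u² + 1.
Check for roots in 𝔽_3: g(0) = 1; g(1) = 1; g(2) = 1.
No roots, so no linear factors.
Monic irreducibles of degree 2 over GF(3): u² + 1, u² + u + 2, u² + 2u + 2.
None of them divide g (all give nonzero remainder).
No irreducible factor of degree ≤ 2 exists, so g is irreducible over GF(3).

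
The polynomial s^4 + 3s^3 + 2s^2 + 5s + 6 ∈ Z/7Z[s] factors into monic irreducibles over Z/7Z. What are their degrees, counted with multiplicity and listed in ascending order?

2, 2

Write g(s) = s^4 + 3s^3 + 2s^2 + 5s + 6.
Complete factorization: g(s) = (s^2 + 4)·(s^2 + 3s + 5).
Factor degrees with multiplicity: 2 + 2 = 4.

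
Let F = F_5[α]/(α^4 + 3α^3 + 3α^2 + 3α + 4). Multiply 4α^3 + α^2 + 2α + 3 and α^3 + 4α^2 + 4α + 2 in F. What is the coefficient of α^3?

1

Multiply in F_5[α]: (4α^3 + α^2 + 2α + 3)·(α^3 + 4α^2 + 4α + 2) = 4α^6 + 2α^5 + 2α^4 + 3α^3 + 2α^2 + α + 1.
Reduce using α^4 ≡ 2α^3 + 2α^2 + 2α + 1 (mod α^4 + 3α^3 + 3α^2 + 3α + 4).
Reduced: α^3 + α^2 + α + 1.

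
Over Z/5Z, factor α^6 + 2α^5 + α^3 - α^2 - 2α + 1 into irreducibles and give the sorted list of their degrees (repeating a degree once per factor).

1, 2, 3

Write h(α) = α^6 + 2α^5 + α^3 - α^2 - 2α + 1.
Roots in Z/5Z: h(0) = 1; h(1) = 2; h(2) = 4; h(3) = 3; h(4) = 0 → root.
Linear factors from roots: (α + 1).
Complete factorization: h(α) = (α + 1)·(α^2 - 2α - 2)·(α^3 - 2α^2 + 2α + 2).
Factor degrees with multiplicity: 1 + 2 + 3 = 6.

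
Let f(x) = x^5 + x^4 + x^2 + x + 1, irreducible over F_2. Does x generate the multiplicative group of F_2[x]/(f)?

|GF(2^5)^×| = 2^5 − 1 = 31. Prime factorization: 31 = 31.
f is primitive ⇔ x has order 31 in GF(2)[x]/(f), i.e. x^(31/q) ≠ 1 for each prime q | 31.
x^(1) mod f = x.
None equal 1, so x has full order 31; f is primitive.

Yes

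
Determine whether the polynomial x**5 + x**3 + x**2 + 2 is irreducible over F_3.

Yes

Write f(x) = x**5 + x**3 + x**2 + 2.
Check for roots in F_3: f(0) = 2; f(1) = 2; f(2) = 1.
No roots, so no linear factors.
Monic irreducibles of degree 2 over GF(3): x**2 + 1, x**2 + x + 2, x**2 + 2x + 2.
None of them divide f (all give nonzero remainder).
No irreducible factor of degree ≤ 2 exists, so f is irreducible over GF(3).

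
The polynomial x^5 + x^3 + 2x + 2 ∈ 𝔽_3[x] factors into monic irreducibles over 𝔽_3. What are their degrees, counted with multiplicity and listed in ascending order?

1, 2, 2

Write f(x) = x^5 + x^3 + 2x + 2.
Roots in 𝔽_3: f(0) = 2; f(1) = 0 → root; f(2) = 1.
Linear factors from roots: (x + 2).
Complete factorization: f(x) = (x + 2)·(x^2 + 2x + 2)^2.
Factor degrees with multiplicity: 1 + 2 + 2 = 5.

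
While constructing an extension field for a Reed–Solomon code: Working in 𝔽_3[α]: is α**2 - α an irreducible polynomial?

No

Write P(α) = α**2 - α.
Check for roots in 𝔽_3: P(0) = 0 → root; P(1) = 0 → root; P(2) = 2.
P(0) = 0, so (α) divides P(α); P is reducible.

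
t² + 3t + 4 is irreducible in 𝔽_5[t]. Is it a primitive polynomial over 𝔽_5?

No

Write f(t) = t² + 3t + 4.
|GF(5^2)^×| = 5^2 − 1 = 24. Prime factorization: 24 = 2^3·3.
f is primitive ⇔ t has order 24 in GF(5)[t]/(f), i.e. t^(24/q) ≠ 1 for each prime q | 24.
t^(12) mod f = 1
t^(8) mod f = 3t + 4.
Since t^(12) = 1, the order of t divides 12 < 24; not primitive.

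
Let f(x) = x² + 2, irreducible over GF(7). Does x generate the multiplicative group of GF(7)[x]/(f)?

|GF(7^2)^×| = 7^2 − 1 = 48. Prime factorization: 48 = 2^4·3.
f is primitive ⇔ x has order 48 in GF(7)[x]/(f), i.e. x^(48/q) ≠ 1 for each prime q | 48.
x^(24) mod f = 1
x^(16) mod f = 4.
Since x^(24) = 1, the order of x divides 24 < 48; not primitive.

No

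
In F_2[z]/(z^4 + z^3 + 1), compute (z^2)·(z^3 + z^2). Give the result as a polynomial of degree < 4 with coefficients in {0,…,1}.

Multiply in F_2[z]: (z^2)·(z^3 + z^2) = z^5 + z^4.
Reduce using z^4 ≡ z^3 + 1 (mod z^4 + z^3 + 1).
Reduced: z.

z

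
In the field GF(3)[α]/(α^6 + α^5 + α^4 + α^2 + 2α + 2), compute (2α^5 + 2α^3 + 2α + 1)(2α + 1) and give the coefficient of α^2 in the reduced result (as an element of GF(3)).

0

Multiply in GF(3)[α]: (2α^5 + 2α^3 + 2α + 1)·(2α + 1) = α^6 + 2α^5 + α^4 + 2α^3 + α^2 + α + 1.
Reduce using α^6 ≡ 2α^5 + 2α^4 + 2α^2 + α + 1 (mod α^6 + α^5 + α^4 + α^2 + 2α + 2).
Reduced: α^5 + 2α^3 + 2α + 2.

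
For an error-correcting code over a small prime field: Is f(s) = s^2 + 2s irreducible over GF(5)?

Check for roots in GF(5): f(0) = 0 → root; f(1) = 3; f(2) = 3; f(3) = 0 → root; f(4) = 4.
f(0) = 0, so (s) divides f(s); f is reducible.

No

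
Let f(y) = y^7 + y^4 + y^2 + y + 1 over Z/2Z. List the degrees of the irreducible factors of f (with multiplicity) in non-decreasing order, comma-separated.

2, 2, 3

Roots in Z/2Z: f(0) = 1; f(1) = 1.
Complete factorization: f(y) = (y^2 + y + 1)^2·(y^3 + y + 1).
Factor degrees with multiplicity: 2 + 2 + 3 = 7.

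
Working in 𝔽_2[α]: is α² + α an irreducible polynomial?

Write h(α) = α² + α.
Check for roots in 𝔽_2: h(0) = 0 → root; h(1) = 0 → root.
h(0) = 0, so (α) divides h(α); h is reducible.

No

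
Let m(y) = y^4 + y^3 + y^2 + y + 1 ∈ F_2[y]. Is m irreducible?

Yes

Check for roots in F_2: m(0) = 1; m(1) = 1.
No roots, so no linear factors.
Monic irreducibles of degree 2 over GF(2): y^2 + y + 1.
None of them divide m (all give nonzero remainder).
No irreducible factor of degree ≤ 2 exists, so m is irreducible over GF(2).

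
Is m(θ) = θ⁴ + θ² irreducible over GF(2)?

No

Check for roots in GF(2): m(0) = 0 → root; m(1) = 0 → root.
m(0) = 0, so (θ) divides m(θ); m is reducible.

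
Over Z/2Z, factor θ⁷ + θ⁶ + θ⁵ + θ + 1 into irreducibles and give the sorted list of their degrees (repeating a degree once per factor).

Write g(θ) = θ⁷ + θ⁶ + θ⁵ + θ + 1.
Roots in Z/2Z: g(0) = 1; g(1) = 1.
Complete factorization: g(θ) = (θ³ + θ + 1)·(θ⁴ + θ³ + 1).
Factor degrees with multiplicity: 3 + 4 = 7.

3, 4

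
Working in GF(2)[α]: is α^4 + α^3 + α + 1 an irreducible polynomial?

Write h(α) = α^4 + α^3 + α + 1.
Check for roots in GF(2): h(0) = 1; h(1) = 0 → root.
h(1) = 0, so (α − 1) divides h(α); h is reducible.

No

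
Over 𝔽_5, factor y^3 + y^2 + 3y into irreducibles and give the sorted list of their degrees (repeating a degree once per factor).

Write h(y) = y^3 + y^2 + 3y.
Roots in 𝔽_5: h(0) = 0 → root; h(1) = 0 → root; h(2) = 3; h(3) = 0 → root; h(4) = 2.
Linear factors from roots: (y), (y + 4), (y + 2).
Complete factorization: h(y) = (y)·(y + 2)·(y + 4).
Factor degrees with multiplicity: 1 + 1 + 1 = 3.

1, 1, 1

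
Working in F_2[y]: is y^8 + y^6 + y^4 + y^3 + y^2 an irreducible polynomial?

Write f(y) = y^8 + y^6 + y^4 + y^3 + y^2.
Check for roots in F_2: f(0) = 0 → root; f(1) = 1.
f(0) = 0, so (y) divides f(y); f is reducible.

No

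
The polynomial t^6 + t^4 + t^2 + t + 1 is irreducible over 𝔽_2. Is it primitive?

Write f(t) = t^6 + t^4 + t^2 + t + 1.
|GF(2^6)^×| = 2^6 − 1 = 63. Prime factorization: 63 = 3^2·7.
f is primitive ⇔ t has order 63 in GF(2)[t]/(f), i.e. t^(63/q) ≠ 1 for each prime q | 63.
t^(21) mod f = 1
t^(9) mod f = t^4 + t^2 + t.
Since t^(21) = 1, the order of t divides 21 < 63; not primitive.

No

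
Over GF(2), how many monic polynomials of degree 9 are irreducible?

56

x^(2^9) − x is the product of all monic irreducibles of degree dividing 9; Möbius inversion gives N = (1/9) Σ μ(9/d)·2^d.
Divisors of 9: 1, 3, 9; μ(9/d) for each: 0, -1, 1.
Σ = − 2^3 + 2^9 = 504.
N = 504/9 = 56.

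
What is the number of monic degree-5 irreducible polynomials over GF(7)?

3360

Gauss's count: N_{7}(5) = (1/5) Σ_{d|5} μ(5/d)·7^d.
Divisors of 5: 1, 5; μ(5/d) for each: -1, 1.
Σ = − 7^1 + 7^5 = 16800.
N = 16800/5 = 3360.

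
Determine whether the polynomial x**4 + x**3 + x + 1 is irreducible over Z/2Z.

No

Write f(x) = x**4 + x**3 + x + 1.
Check for roots in Z/2Z: f(0) = 1; f(1) = 0 → root.
f(1) = 0, so (x − 1) divides f(x); f is reducible.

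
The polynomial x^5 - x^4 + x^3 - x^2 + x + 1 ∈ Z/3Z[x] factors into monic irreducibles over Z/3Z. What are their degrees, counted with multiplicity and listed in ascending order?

Write h(x) = x^5 - x^4 + x^3 - x^2 + x + 1.
Roots in Z/3Z: h(0) = 1; h(1) = 2; h(2) = 2.
Complete factorization: h(x) = (x^2 + x - 1)·(x^3 + x^2 + x - 1).
Factor degrees with multiplicity: 2 + 3 = 5.

2, 3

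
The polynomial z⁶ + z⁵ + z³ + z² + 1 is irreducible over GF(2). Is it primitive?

Yes

Write f(z) = z⁶ + z⁵ + z³ + z² + 1.
|GF(2^6)^×| = 2^6 − 1 = 63. Prime factorization: 63 = 3^2·7.
f is primitive ⇔ z has order 63 in GF(2)[z]/(f), i.e. z^(63/q) ≠ 1 for each prime q | 63.
z^(21) mod f = z⁴ + z² + z + 1.
z^(9) mod f = z² + z.
None equal 1, so z has full order 63; f is primitive.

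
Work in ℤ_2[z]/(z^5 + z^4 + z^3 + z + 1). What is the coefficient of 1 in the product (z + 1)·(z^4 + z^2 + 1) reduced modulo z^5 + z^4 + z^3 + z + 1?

0

Multiply in ℤ_2[z]: (z + 1)·(z^4 + z^2 + 1) = z^5 + z^4 + z^3 + z^2 + z + 1.
Reduce using z^5 ≡ z^4 + z^3 + z + 1 (mod z^5 + z^4 + z^3 + z + 1).
Reduced: z^2.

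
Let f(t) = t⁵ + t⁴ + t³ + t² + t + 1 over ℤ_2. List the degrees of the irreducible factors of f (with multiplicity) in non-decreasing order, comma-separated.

1, 2, 2

Roots in ℤ_2: f(0) = 1; f(1) = 0 → root.
Linear factors from roots: (t + 1).
Complete factorization: f(t) = (t + 1)·(t² + t + 1)^2.
Factor degrees with multiplicity: 1 + 2 + 2 = 5.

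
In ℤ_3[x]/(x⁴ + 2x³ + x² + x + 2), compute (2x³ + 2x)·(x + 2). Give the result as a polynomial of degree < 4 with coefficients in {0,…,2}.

Multiply in ℤ_3[x]: (2x³ + 2x)·(x + 2) = 2x⁴ + x³ + 2x² + x.
Reduce using x⁴ ≡ x³ + 2x² + 2x + 1 (mod x⁴ + 2x³ + x² + x + 2).
Reduced: 2x + 2.

2x + 2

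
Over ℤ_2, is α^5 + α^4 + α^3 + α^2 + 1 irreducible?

Yes

Write h(α) = α^5 + α^4 + α^3 + α^2 + 1.
Check for roots in ℤ_2: h(0) = 1; h(1) = 1.
No roots, so no linear factors.
Monic irreducibles of degree 2 over GF(2): α^2 + α + 1.
None of them divide h (all give nonzero remainder).
No irreducible factor of degree ≤ 2 exists, so h is irreducible over GF(2).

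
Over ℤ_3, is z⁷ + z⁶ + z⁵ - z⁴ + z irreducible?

No

Write P(z) = z⁷ + z⁶ + z⁵ - z⁴ + z.
Check for roots in ℤ_3: P(0) = 0 → root; P(1) = 0 → root; P(2) = 0 → root.
P(0) = 0, so (z) divides P(z); P is reducible.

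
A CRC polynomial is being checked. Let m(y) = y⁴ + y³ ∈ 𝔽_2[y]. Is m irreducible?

Check for roots in 𝔽_2: m(0) = 0 → root; m(1) = 0 → root.
m(0) = 0, so (y) divides m(y); m is reducible.

No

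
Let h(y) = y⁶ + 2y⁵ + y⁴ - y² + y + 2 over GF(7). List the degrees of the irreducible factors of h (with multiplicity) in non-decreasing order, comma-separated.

Linear factors from roots: (y + 1).
Complete factorization: h(y) = (y + 1)·(y² - y - 1)·(y³ + 2y² + 3y - 2).
Factor degrees with multiplicity: 1 + 2 + 3 = 6.

1, 2, 3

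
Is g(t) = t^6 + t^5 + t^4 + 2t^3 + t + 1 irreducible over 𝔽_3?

Yes

Check for roots in 𝔽_3: g(0) = 1; g(1) = 1; g(2) = 2.
No roots, so no linear factors.
Monic irreducibles of degree 2 over GF(3): t^2 + 1, t^2 + t + 2, t^2 + 2t + 2.
None of them divide g (all give nonzero remainder).
Degree-3 irreducible divisors: test the 8 monic irreducibles of degree 3 over GF(3).
None of them divide g (all give nonzero remainder).
No irreducible factor of degree ≤ 3 exists, so g is irreducible over GF(3).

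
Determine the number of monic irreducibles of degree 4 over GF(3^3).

By the necklace-counting formula, N_27(4) = (1/4) Σ_{d|4} μ(4/d)·27^d.
Divisors of 4: 1, 2, 4; μ(4/d) for each: 0, -1, 1.
Σ = − 27^2 + 27^4 = 530712.
N = 530712/4 = 132678.

132678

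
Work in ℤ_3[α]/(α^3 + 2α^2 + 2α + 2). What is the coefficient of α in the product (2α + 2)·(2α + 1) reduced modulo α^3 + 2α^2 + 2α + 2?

0

Multiply in ℤ_3[α]: (2α + 2)·(2α + 1) = α^2 + 2.
Reduced: α^2 + 2.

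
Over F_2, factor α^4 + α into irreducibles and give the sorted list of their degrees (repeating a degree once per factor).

Write h(α) = α^4 + α.
Roots in F_2: h(0) = 0 → root; h(1) = 0 → root.
Linear factors from roots: (α), (α + 1).
Complete factorization: h(α) = (α)·(α + 1)·(α^2 + α + 1).
Factor degrees with multiplicity: 1 + 1 + 2 = 4.

1, 1, 2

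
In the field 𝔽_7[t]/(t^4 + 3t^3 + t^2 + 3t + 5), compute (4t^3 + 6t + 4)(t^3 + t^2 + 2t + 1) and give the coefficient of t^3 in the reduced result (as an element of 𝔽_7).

Multiply in 𝔽_7[t]: (4t^3 + 6t + 4)·(t^3 + t^2 + 2t + 1) = 4t^6 + 4t^5 + 2t^2 + 4.
Reduce using t^4 ≡ 4t^3 + 6t^2 + 4t + 2 (mod t^4 + 3t^3 + t^2 + 3t + 5).
Reduced: 6t^3 + t + 2.

6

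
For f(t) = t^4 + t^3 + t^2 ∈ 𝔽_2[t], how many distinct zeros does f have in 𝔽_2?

Evaluate at each of the 2 elements of 𝔽_2:
f(0) = 0 → root; f(1) = 1.
Roots: {0}.

1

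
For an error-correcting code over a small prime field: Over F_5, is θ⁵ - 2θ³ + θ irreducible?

No

Write f(θ) = θ⁵ - 2θ³ + θ.
Check for roots in F_5: f(0) = 0 → root; f(1) = 0 → root; f(2) = 3; f(3) = 2; f(4) = 0 → root.
f(0) = 0, so (θ) divides f(θ); f is reducible.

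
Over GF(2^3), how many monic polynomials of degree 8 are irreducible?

2096640

The number of monic irreducibles of degree 8 over GF(8) is (1/8)·Σ_{d∣8} μ(8/d) 8^d.
Divisors of 8: 1, 2, 4, 8; μ(8/d) for each: 0, 0, -1, 1.
Σ = − 8^4 + 8^8 = 16773120.
N = 16773120/8 = 2096640.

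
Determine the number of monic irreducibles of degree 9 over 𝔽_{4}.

29120

The number of monic irreducibles of degree 9 over GF(4) is (1/9)·Σ_{d∣9} μ(9/d) 4^d.
Divisors of 9: 1, 3, 9; μ(9/d) for each: 0, -1, 1.
Σ = − 4^3 + 4^9 = 262080.
N = 262080/9 = 29120.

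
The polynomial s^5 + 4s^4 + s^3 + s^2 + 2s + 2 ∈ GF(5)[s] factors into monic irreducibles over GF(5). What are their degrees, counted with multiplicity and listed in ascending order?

5

Write h(s) = s^5 + 4s^4 + s^3 + s^2 + 2s + 2.
Roots in GF(5): h(0) = 2; h(1) = 1; h(2) = 4; h(3) = 1; h(4) = 3.
Complete factorization: h(s) = (s^5 + 4s^4 + s^3 + s^2 + 2s + 2).
Factor degrees with multiplicity: 5 = 5.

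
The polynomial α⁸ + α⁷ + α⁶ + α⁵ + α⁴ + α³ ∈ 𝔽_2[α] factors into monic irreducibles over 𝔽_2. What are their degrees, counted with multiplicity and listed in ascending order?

Write f(α) = α⁸ + α⁷ + α⁶ + α⁵ + α⁴ + α³.
Roots in 𝔽_2: f(0) = 0 → root; f(1) = 0 → root.
Linear factors from roots: (α), (α + 1).
Complete factorization: f(α) = (α + 1)·(α)^3·(α² + α + 1)^2.
Factor degrees with multiplicity: 1 + 1 + 1 + 1 + 2 + 2 = 8.

1, 1, 1, 1, 2, 2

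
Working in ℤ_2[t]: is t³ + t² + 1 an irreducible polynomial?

Write P(t) = t³ + t² + 1.
Check for roots in ℤ_2: P(0) = 1; P(1) = 1.
No roots. A degree-3 polynomial over a field with no linear factor is irreducible.

Yes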